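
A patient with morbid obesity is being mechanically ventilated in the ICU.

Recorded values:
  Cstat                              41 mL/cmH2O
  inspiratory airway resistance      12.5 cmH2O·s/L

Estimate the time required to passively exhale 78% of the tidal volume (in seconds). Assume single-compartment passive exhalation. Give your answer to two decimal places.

τ = R × C = 12.5 × 41 mL/cmH2O = 12.5 × 0.041 L/cmH2O = 0.5125 s.
Exhaled fraction f = 1 − e^(−t/τ) → t = −τ·ln(1 − f) = −0.5125·ln(0.22) = 0.776 s.

0.78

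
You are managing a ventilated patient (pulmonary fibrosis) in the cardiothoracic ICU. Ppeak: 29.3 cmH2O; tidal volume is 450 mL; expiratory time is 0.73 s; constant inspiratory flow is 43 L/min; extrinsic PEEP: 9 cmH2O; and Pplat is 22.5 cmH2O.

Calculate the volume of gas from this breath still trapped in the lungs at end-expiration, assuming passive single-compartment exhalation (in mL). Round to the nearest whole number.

Flow: 43 L/min ÷ 60 = 0.7167 L/s.
R = (PIP − Pplat)/V̇ = (29.3 − 22.5) / 0.7167 = 6.8/0.7167 = 9.488 cmH2O·s/L.
C = Vt/(Pplat − PEEP) = 450.0 / (22.5 − 9) = 450.0/13.5 = 33.333 mL/cmH2O.
τ = R × C = 9.488 × 0.03333 L/cmH2O = 0.3162 s.
Fraction remaining = e^(−Te/τ) = e^(−0.73/0.3162) = 0.09939.
Trapped volume = 450.0 × 0.09939 = 44.726 mL.

45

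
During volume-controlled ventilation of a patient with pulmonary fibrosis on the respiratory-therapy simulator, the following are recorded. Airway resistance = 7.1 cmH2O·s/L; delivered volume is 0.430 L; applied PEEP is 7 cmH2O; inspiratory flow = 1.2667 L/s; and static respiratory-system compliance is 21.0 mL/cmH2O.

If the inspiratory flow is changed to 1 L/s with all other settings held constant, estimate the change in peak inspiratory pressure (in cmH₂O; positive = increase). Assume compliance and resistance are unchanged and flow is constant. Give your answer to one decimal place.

PIP = Vt/C + R·V̇ + PEEP (constant-flow equation of motion).
Only the resistive term changes: ΔPIP = R × ΔV̇ = 7.1 × (1 − 1.2667) = 7.1 × -0.2667 = -1.894 cmH2O.

-1.9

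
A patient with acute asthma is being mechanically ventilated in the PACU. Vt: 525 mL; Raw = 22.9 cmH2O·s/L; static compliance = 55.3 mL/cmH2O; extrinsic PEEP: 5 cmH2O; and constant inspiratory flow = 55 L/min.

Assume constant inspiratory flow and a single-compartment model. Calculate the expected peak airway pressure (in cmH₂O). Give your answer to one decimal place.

Flow: 55 L/min ÷ 60 = 0.9167 L/s.
Equation of motion (constant flow): PIP = Vt/C + R·V̇ + PEEP.
PIP = 525/55.3 + 22.9×0.9167 + 5 = 9.494 + 20.992 + 5 = 35.486 cmH2O.

35.5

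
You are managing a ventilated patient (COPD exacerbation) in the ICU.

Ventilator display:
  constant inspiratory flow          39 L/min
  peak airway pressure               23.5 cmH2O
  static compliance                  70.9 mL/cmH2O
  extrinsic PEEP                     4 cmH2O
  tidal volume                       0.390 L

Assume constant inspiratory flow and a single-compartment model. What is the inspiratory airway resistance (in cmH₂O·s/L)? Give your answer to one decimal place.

21.5

Flow: 39 L/min ÷ 60 = 0.65 L/s.
Equation of motion (constant flow): PIP = Vt/C + R·V̇ + PEEP.
R·V̇ = PIP − Vt/C − PEEP = 23.5 − 390/70.9 − 4 = 23.5 − 5.501 − 4 = 13.999 cmH2O.
R = 13.999 / 0.65 = 21.537 cmH2O·s/L.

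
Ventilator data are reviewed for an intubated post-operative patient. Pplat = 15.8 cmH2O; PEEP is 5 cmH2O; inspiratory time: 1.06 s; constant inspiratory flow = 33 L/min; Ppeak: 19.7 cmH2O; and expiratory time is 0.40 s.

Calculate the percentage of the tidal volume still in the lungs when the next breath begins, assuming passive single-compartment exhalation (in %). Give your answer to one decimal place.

Flow: 33 L/min ÷ 60 = 0.55 L/s.
Vt = flow × Ti = 0.55 L/s × 1.06 s × 1000 mL/L = 583.0 mL.
R = (PIP − Pplat)/V̇ = (19.7 − 15.8) / 0.55 = 3.9/0.55 = 7.091 cmH2O·s/L.
C = Vt/(Pplat − PEEP) = 583.0 / (15.8 − 5) = 583.0/10.8 = 53.981 mL/cmH2O.
τ = R × C = 7.091 × 0.05398 L/cmH2O = 0.3828 s.
Fraction remaining at end-expiration = e^(−Te/τ) = e^(−0.40/0.3828) = 0.3517 → 35.17%.

35.2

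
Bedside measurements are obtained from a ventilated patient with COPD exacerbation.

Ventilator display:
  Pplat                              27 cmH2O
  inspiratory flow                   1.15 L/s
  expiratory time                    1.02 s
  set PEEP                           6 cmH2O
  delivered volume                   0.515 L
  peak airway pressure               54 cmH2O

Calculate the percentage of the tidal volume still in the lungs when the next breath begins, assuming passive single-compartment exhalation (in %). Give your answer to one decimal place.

R = (PIP − Pplat)/V̇ = (54 − 27) / 1.15 = 27.0/1.15 = 23.478 cmH2O·s/L.
C = Vt/(Pplat − PEEP) = 515.0 / (27 − 6) = 515.0/21.0 = 24.524 mL/cmH2O.
τ = R × C = 23.478 × 0.02452 L/cmH2O = 0.5757 s.
Fraction remaining at end-expiration = e^(−Te/τ) = e^(−1.02/0.5757) = 0.17 → 17.0%.

17.0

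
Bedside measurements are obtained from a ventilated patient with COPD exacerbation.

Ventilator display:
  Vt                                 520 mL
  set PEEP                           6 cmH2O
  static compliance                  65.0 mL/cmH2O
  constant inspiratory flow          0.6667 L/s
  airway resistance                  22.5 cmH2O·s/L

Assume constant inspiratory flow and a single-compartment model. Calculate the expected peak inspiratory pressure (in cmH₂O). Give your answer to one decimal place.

29.0

Equation of motion (constant flow): PIP = Vt/C + R·V̇ + PEEP.
PIP = 520/65.0 + 22.5×0.6667 + 6 = 8.0 + 15.001 + 6 = 29.001 cmH2O.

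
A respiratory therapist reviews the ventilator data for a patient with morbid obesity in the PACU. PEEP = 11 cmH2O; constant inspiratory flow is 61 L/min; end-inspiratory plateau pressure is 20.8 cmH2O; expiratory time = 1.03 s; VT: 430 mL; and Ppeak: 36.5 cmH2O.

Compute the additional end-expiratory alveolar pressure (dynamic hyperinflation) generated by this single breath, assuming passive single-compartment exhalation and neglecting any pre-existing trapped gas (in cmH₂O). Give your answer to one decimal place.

2.1

Flow: 61 L/min ÷ 60 = 1.0167 L/s.
R = (PIP − Pplat)/V̇ = (36.5 − 20.8) / 1.0167 = 15.7/1.0167 = 15.442 cmH2O·s/L.
C = Vt/(Pplat − PEEP) = 430.0 / (20.8 − 11) = 430.0/9.8 = 43.878 mL/cmH2O.
τ = R × C = 15.442 × 0.04388 L/cmH2O = 0.6776 s.
Fraction remaining = e^(−Te/τ) = e^(−1.03/0.6776) = 0.2187; trapped volume = 430.0 × 0.2187 = 94.041 mL.
Additional alveolar pressure from trapping ≈ V_trapped / C = 94.041 / 43.878 = 2.143 cmH2O.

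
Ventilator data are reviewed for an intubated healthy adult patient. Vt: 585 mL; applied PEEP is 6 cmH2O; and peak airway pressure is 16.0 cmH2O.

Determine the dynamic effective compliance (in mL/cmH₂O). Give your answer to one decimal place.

Dynamic compliance = Vt / (PIP − PEEP) = 585 / (16.0 − 6) = 585 / 10.0 = 58.5 mL/cmH2O.

58.5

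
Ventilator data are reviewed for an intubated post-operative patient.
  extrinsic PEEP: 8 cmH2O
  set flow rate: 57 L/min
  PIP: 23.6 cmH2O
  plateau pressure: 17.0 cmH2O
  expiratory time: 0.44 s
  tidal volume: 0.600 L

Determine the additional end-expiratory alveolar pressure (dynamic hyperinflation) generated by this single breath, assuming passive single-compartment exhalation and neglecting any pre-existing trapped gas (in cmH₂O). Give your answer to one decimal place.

Flow: 57 L/min ÷ 60 = 0.95 L/s.
R = (PIP − Pplat)/V̇ = (23.6 − 17.0) / 0.95 = 6.6/0.95 = 6.947 cmH2O·s/L.
C = Vt/(Pplat − PEEP) = 600.0 / (17.0 − 8) = 600.0/9.0 = 66.667 mL/cmH2O.
τ = R × C = 6.947 × 0.06667 L/cmH2O = 0.4632 s.
Fraction remaining = e^(−Te/τ) = e^(−0.44/0.4632) = 0.3868; trapped volume = 600.0 × 0.3868 = 232.08 mL.
Additional alveolar pressure from trapping ≈ V_trapped / C = 232.08 / 66.667 = 3.481 cmH2O.

3.5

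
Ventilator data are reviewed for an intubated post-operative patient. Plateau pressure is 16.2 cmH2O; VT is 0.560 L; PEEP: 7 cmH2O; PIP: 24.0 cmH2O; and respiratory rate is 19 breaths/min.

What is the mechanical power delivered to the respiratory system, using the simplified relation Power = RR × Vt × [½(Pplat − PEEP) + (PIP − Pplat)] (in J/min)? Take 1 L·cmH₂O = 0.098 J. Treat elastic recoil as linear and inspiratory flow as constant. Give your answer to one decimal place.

Per-breath work = Vt × [½(Pplat−PEEP) + (PIP−Pplat)] = 0.560 × [0.5×9.2 + 7.8] = 0.560 × 12.4 = 6.944 L·cmH2O.
Power = 19 × 6.944 = 131.94 L·cmH2O/min.
× 0.098 J/(L·cmH2O) → 12.93 J/min.

12.9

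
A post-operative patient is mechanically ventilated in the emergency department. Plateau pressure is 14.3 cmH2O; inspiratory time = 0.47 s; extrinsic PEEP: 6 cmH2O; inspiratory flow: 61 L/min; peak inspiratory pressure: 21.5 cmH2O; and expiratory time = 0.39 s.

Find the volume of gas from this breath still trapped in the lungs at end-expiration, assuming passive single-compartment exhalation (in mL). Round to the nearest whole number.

Flow: 61 L/min ÷ 60 = 1.0167 L/s.
Vt = flow × Ti = 1.0167 L/s × 0.47 s × 1000 mL/L = 477.85 mL.
R = (PIP − Pplat)/V̇ = (21.5 − 14.3) / 1.0167 = 7.2/1.0167 = 7.082 cmH2O·s/L.
C = Vt/(Pplat − PEEP) = 477.85 / (14.3 − 6) = 477.85/8.3 = 57.572 mL/cmH2O.
τ = R × C = 7.082 × 0.05757 L/cmH2O = 0.4077 s.
Fraction remaining = e^(−Te/τ) = e^(−0.39/0.4077) = 0.3842.
Trapped volume = 477.85 × 0.3842 = 183.59 mL.

184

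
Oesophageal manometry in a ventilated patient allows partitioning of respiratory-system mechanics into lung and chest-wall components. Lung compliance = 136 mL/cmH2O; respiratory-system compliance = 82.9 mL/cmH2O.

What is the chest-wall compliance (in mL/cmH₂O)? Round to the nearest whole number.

1/Ccw = 1/Crs − 1/CL.
1/Ccw = 1/82.9 − 1/136 = 0.00471.
Ccw = 212.31 mL/cmH2O.

212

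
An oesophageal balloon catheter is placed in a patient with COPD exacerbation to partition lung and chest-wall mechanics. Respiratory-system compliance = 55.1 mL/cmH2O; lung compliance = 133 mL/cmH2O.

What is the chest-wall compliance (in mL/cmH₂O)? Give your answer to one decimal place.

94.1

1/Ccw = 1/Crs − 1/CL.
1/Ccw = 1/55.1 − 1/133 = 0.01063.
Ccw = 94.073 mL/cmH2O.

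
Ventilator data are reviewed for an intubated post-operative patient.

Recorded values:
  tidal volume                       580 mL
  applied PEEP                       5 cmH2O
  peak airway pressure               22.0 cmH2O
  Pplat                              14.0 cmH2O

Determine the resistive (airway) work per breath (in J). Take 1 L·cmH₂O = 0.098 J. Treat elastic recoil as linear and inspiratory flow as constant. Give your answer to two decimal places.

With constant inspiratory flow the resistive pressure is constant at PIP − Pplat = 22.0 − 14.0 = 8.0 cmH2O, so resistive work = 8.0 × 0.580 = 4.64 L·cmH2O.
× 0.098 J/(L·cmH2O) → 0.4547 J.

0.45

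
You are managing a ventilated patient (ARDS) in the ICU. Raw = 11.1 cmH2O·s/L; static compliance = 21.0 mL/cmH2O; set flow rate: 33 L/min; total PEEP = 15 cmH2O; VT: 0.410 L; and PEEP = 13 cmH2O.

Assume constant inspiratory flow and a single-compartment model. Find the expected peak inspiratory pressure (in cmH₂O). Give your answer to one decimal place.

40.6

Flow: 33 L/min ÷ 60 = 0.55 L/s.
Total PEEP = 15 cmH2O (set 13 + intrinsic 2); this is the baseline alveolar pressure.
Equation of motion (constant flow): PIP = Vt/C + R·V̇ + PEEP.
PIP = 410/21.0 + 11.1×0.55 + 15 = 19.524 + 6.105 + 15 = 40.629 cmH2O.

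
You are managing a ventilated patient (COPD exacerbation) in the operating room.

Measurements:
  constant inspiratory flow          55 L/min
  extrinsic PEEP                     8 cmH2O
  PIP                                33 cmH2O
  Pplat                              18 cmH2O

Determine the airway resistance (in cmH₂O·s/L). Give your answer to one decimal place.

16.4

Flow: 55 L/min ÷ 60 = 0.9167 L/s.
Raw = (PIP − Pplat) / flow = (33 − 18) / 0.9167 = 15.0 / 0.9167 = 16.363 cmH2O·s/L.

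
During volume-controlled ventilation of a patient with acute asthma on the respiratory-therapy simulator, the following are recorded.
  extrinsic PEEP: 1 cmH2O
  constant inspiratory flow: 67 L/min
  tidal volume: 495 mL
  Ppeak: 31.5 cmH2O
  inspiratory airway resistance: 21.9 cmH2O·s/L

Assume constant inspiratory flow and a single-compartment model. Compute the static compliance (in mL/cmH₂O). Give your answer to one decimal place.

81.9

Flow: 67 L/min ÷ 60 = 1.1167 L/s.
Equation of motion (constant flow): PIP = Vt/C + R·V̇ + PEEP.
Vt/C = PIP − R·V̇ − PEEP = 31.5 − 21.9×1.1167 − 1 = 31.5 − 24.456 − 1 = 6.044 cmH2O.
C = Vt / 6.044 = 495 / 6.044 = 81.899 mL/cmH2O.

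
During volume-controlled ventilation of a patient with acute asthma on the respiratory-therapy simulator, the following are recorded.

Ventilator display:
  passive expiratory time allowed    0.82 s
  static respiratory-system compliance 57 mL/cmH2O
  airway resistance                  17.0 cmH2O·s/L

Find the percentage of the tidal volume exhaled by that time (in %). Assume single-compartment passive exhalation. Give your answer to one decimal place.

τ = R × C = 17.0 × 57 mL/cmH2O = 17.0 × 0.057 L/cmH2O = 0.969 s.
Passive exhalation: V(t)/V₀ = e^(−t/τ) = e^(−0.82/0.969) = 0.429.
Fraction exhaled = 1 − 0.429 = 0.571 → 57.1%.

57.1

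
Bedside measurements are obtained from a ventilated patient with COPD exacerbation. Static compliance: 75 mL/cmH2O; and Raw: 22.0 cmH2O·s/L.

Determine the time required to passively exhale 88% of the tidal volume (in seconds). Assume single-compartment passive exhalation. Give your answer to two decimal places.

3.50

τ = R × C = 22.0 × 75 mL/cmH2O = 22.0 × 0.075 L/cmH2O = 1.65 s.
Exhaled fraction f = 1 − e^(−t/τ) → t = −τ·ln(1 − f) = −1.65·ln(0.12) = 3.498 s.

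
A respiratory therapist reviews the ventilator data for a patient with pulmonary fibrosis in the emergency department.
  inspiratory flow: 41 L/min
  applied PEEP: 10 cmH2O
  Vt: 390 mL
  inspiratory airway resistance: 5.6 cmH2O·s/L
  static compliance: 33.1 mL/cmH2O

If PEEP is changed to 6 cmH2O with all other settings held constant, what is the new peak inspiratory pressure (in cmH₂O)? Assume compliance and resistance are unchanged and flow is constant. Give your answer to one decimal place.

Flow: 41 L/min ÷ 60 = 0.6833 L/s.
PIP = Vt/C + R·V̇ + PEEP (constant-flow equation of motion).
Only the baseline term changes: ΔPIP = ΔPEEP = 6 − 10 = -4.0 cmH2O.
Original PIP = 390/33.1 + 5.6×0.6833 + 10 = 25.609 cmH2O; new PIP = 25.609 + (-4.0) = 21.609 cmH2O.

21.6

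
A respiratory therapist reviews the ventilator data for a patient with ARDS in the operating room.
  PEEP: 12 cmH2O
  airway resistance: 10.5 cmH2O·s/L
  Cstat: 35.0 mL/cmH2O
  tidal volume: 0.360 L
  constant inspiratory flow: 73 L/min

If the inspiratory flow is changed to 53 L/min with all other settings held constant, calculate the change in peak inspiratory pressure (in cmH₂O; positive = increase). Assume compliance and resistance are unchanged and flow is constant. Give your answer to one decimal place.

-3.5

Flow: 73 L/min ÷ 60 = 1.2167 L/s.
New flow: 53 L/min ÷ 60 = 0.8833 L/s.
PIP = Vt/C + R·V̇ + PEEP (constant-flow equation of motion).
Only the resistive term changes: ΔPIP = R × ΔV̇ = 10.5 × (0.8833 − 1.2167) = 10.5 × -0.3334 = -3.501 cmH2O.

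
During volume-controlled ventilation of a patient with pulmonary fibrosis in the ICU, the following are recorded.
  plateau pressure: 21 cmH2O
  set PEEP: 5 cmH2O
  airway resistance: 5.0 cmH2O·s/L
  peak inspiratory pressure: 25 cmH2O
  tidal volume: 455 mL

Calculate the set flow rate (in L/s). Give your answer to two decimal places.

flow = (PIP − Pplat) / Raw = 4.0 / 5.0 = 0.8 L/s.

0.80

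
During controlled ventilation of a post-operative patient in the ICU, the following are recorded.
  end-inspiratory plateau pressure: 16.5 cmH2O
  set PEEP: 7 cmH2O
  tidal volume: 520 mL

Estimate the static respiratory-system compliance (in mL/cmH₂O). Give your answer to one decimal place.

54.7

Cstat = Vt / (Pplat − PEEP) = 520 / (16.5 − 7) = 520 / 9.5 = 54.737 mL/cmH2O.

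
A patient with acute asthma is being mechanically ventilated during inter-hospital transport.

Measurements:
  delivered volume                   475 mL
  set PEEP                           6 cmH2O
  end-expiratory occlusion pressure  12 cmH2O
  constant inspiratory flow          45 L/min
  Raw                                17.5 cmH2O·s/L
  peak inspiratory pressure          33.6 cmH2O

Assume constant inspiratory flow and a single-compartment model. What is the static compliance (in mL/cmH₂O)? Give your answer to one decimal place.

Flow: 45 L/min ÷ 60 = 0.75 L/s.
Total PEEP = 12 cmH2O (set 6 + intrinsic 6); this is the baseline alveolar pressure.
Equation of motion (constant flow): PIP = Vt/C + R·V̇ + PEEP.
Vt/C = PIP − R·V̇ − PEEP = 33.6 − 17.5×0.75 − 12 = 33.6 − 13.125 − 12 = 8.475 cmH2O.
C = Vt / 8.475 = 475 / 8.475 = 56.047 mL/cmH2O.

56.0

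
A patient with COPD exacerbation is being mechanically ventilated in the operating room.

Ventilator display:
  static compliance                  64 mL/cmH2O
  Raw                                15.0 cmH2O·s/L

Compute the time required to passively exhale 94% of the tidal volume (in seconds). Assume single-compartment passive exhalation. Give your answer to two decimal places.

τ = R × C = 15.0 × 64 mL/cmH2O = 15.0 × 0.064 L/cmH2O = 0.96 s.
Exhaled fraction f = 1 − e^(−t/τ) → t = −τ·ln(1 − f) = −0.96·ln(0.06) = 2.701 s.

2.70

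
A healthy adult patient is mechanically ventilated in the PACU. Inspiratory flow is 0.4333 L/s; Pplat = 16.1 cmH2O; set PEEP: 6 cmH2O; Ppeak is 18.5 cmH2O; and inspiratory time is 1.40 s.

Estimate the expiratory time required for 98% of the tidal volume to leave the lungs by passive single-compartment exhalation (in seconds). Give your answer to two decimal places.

1.30

Vt = flow × Ti = 0.4333 L/s × 1.40 s × 1000 mL/L = 606.62 mL.
R = (PIP − Pplat)/V̇ = (18.5 − 16.1) / 0.4333 = 2.4/0.4333 = 5.539 cmH2O·s/L.
C = Vt/(Pplat − PEEP) = 606.62 / (16.1 − 6) = 606.62/10.1 = 60.061 mL/cmH2O.
τ = R × C = 5.539 × 0.06006 L/cmH2O = 0.3327 s.
t = −τ·ln(1 − 0.98) = −0.3327·ln(0.02) = 1.302 s.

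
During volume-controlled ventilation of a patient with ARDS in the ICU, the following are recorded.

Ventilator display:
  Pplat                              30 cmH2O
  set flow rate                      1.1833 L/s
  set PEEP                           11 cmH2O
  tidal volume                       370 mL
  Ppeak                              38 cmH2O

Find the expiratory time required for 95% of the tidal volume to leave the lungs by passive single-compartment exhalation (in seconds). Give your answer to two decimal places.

R = (PIP − Pplat)/V̇ = (38 − 30) / 1.1833 = 8.0/1.1833 = 6.761 cmH2O·s/L.
C = Vt/(Pplat − PEEP) = 370.0 / (30 − 11) = 370.0/19.0 = 19.474 mL/cmH2O.
τ = R × C = 6.761 × 0.01947 L/cmH2O = 0.1316 s.
t = −τ·ln(1 − 0.95) = −0.1316·ln(0.05) = 0.3942 s.

0.39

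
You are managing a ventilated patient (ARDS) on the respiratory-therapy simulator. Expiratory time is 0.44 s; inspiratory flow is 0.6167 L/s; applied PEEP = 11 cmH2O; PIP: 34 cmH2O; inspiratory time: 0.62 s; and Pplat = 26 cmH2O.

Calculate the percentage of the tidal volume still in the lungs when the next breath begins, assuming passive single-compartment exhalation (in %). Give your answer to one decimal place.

26.4

Vt = flow × Ti = 0.6167 L/s × 0.62 s × 1000 mL/L = 382.35 mL.
R = (PIP − Pplat)/V̇ = (34 − 26) / 0.6167 = 8.0/0.6167 = 12.972 cmH2O·s/L.
C = Vt/(Pplat − PEEP) = 382.35 / (26 − 11) = 382.35/15.0 = 25.49 mL/cmH2O.
τ = R × C = 12.972 × 0.02549 L/cmH2O = 0.3307 s.
Fraction remaining at end-expiration = e^(−Te/τ) = e^(−0.44/0.3307) = 0.2643 → 26.43%.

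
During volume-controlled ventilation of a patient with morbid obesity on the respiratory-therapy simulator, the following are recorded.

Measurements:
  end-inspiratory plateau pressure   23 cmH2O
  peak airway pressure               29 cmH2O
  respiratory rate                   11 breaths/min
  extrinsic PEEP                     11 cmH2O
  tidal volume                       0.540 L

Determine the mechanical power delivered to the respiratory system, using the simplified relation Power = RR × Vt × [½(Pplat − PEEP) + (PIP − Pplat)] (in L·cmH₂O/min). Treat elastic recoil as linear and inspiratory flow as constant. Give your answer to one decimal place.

Per-breath work = Vt × [½(Pplat−PEEP) + (PIP−Pplat)] = 0.540 × [0.5×12.0 + 6.0] = 0.540 × 12.0 = 6.48 L·cmH2O.
Power = 11 × 6.48 = 71.28 L·cmH2O/min.

71.3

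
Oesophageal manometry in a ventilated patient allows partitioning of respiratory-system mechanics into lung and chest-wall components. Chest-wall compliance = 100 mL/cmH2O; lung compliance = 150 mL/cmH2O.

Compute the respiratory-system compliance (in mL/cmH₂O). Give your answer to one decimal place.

Lung and chest wall are elastances in series: 1/Crs = 1/CL + 1/Ccw.
1/Crs = 1/150 + 1/100 = 0.01667.
Crs = 59.988 mL/cmH2O.

60.0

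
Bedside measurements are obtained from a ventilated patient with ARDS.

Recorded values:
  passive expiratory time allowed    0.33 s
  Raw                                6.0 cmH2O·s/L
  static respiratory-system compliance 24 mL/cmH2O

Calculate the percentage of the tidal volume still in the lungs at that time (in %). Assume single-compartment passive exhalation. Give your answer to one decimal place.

τ = R × C = 6.0 × 24 mL/cmH2O = 6.0 × 0.024 L/cmH2O = 0.144 s.
Passive exhalation: V(t)/V₀ = e^(−t/τ) = e^(−0.33/0.144) = 0.1011.
Fraction remaining = 0.1011 → 10.11%.

10.1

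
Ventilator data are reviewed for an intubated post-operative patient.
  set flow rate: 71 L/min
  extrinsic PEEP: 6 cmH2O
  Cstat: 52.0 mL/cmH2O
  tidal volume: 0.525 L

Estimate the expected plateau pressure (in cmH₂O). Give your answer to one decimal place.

16.1

Pplat = PEEP + Vt / Cstat = 6 + 525 / 52.0 = 6 + 10.096 = 16.096 cmH2O.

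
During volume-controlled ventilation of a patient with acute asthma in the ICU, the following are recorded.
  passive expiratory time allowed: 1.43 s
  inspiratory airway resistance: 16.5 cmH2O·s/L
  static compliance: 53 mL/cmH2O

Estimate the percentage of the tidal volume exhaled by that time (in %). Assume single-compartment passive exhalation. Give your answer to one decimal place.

τ = R × C = 16.5 × 53 mL/cmH2O = 16.5 × 0.053 L/cmH2O = 0.8745 s.
Passive exhalation: V(t)/V₀ = e^(−t/τ) = e^(−1.43/0.8745) = 0.1949.
Fraction exhaled = 1 − 0.1949 = 0.8051 → 80.51%.

80.5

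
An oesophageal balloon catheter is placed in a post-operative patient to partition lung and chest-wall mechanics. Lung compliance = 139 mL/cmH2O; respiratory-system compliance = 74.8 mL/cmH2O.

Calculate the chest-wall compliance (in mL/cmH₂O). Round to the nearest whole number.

1/Ccw = 1/Crs − 1/CL.
1/Ccw = 1/74.8 − 1/139 = 0.006175.
Ccw = 161.94 mL/cmH2O.

162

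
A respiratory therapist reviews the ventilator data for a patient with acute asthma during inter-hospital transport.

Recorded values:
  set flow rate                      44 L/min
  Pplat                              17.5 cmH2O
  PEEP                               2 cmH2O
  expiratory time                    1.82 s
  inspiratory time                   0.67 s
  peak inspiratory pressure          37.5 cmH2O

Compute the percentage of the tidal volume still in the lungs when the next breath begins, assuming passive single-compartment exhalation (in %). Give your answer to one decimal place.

12.2

Flow: 44 L/min ÷ 60 = 0.7333 L/s.
Vt = flow × Ti = 0.7333 L/s × 0.67 s × 1000 mL/L = 491.31 mL.
R = (PIP − Pplat)/V̇ = (37.5 − 17.5) / 0.7333 = 20.0/0.7333 = 27.274 cmH2O·s/L.
C = Vt/(Pplat − PEEP) = 491.31 / (17.5 − 2) = 491.31/15.5 = 31.697 mL/cmH2O.
τ = R × C = 27.274 × 0.0317 L/cmH2O = 0.8646 s.
Fraction remaining at end-expiration = e^(−Te/τ) = e^(−1.82/0.8646) = 0.1218 → 12.18%.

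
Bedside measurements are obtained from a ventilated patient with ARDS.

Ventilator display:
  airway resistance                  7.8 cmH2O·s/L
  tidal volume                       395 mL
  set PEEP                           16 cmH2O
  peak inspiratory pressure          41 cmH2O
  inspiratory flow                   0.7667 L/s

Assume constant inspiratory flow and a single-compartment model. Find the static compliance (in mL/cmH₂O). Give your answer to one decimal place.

20.8

Equation of motion (constant flow): PIP = Vt/C + R·V̇ + PEEP.
Vt/C = PIP − R·V̇ − PEEP = 41 − 7.8×0.7667 − 16 = 41 − 5.98 − 16 = 19.02 cmH2O.
C = Vt / 19.02 = 395 / 19.02 = 20.768 mL/cmH2O.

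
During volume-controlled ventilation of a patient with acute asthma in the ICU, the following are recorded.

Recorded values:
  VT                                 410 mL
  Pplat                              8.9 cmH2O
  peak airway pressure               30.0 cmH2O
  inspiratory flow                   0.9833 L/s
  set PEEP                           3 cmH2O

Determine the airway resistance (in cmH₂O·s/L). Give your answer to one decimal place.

Raw = (PIP − Pplat) / flow = (30.0 − 8.9) / 0.9833 = 21.1 / 0.9833 = 21.458 cmH2O·s/L.

21.5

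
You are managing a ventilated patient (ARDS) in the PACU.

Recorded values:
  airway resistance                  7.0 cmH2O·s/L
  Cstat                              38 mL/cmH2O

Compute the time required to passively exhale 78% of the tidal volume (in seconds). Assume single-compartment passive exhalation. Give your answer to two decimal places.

τ = R × C = 7.0 × 38 mL/cmH2O = 7.0 × 0.038 L/cmH2O = 0.266 s.
Exhaled fraction f = 1 − e^(−t/τ) → t = −τ·ln(1 − f) = −0.266·ln(0.22) = 0.4028 s.

0.40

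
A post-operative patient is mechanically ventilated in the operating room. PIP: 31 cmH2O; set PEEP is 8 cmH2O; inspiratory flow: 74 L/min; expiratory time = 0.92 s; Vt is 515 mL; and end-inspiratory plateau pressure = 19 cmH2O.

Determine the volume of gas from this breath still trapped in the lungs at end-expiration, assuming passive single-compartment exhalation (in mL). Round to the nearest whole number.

Flow: 74 L/min ÷ 60 = 1.2333 L/s.
R = (PIP − Pplat)/V̇ = (31 − 19) / 1.2333 = 12.0/1.2333 = 9.73 cmH2O·s/L.
C = Vt/(Pplat − PEEP) = 515.0 / (19 − 8) = 515.0/11.0 = 46.818 mL/cmH2O.
τ = R × C = 9.73 × 0.04682 L/cmH2O = 0.4556 s.
Fraction remaining = e^(−Te/τ) = e^(−0.92/0.4556) = 0.1327.
Trapped volume = 515.0 × 0.1327 = 68.341 mL.

68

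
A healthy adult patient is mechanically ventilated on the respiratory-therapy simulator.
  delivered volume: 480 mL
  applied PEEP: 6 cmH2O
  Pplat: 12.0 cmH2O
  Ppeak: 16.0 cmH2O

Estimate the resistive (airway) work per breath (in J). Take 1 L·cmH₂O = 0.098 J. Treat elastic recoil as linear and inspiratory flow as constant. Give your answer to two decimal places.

0.19

With constant inspiratory flow the resistive pressure is constant at PIP − Pplat = 16.0 − 12.0 = 4.0 cmH2O, so resistive work = 4.0 × 0.480 = 1.92 L·cmH2O.
× 0.098 J/(L·cmH2O) → 0.1882 J.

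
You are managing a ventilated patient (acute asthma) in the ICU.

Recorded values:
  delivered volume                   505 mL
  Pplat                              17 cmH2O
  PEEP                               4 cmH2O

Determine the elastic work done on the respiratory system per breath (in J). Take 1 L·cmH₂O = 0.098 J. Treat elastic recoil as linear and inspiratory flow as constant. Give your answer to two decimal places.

Elastic work ≈ ½ × (Pplat − PEEP) × Vt = 0.5 × (17 − 4) × 0.505 L = 0.5 × 13.0 × 0.505 = 3.283 L·cmH2O.
× 0.098 J/(L·cmH2O) → 0.3217 J.

0.32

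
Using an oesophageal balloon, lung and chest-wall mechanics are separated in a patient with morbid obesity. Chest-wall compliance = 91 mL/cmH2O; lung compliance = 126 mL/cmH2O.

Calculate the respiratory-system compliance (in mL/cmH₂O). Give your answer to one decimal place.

52.8

Lung and chest wall are elastances in series: 1/Crs = 1/CL + 1/Ccw.
1/Crs = 1/126 + 1/91 = 0.01893.
Crs = 52.826 mL/cmH2O.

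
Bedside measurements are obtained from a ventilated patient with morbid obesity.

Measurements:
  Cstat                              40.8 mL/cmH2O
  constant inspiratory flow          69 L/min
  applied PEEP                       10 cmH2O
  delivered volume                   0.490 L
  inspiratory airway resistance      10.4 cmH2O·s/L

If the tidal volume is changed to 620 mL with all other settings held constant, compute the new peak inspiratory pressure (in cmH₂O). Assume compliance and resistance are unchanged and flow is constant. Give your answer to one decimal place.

37.2

Flow: 69 L/min ÷ 60 = 1.15 L/s.
PIP = Vt/C + R·V̇ + PEEP (constant-flow equation of motion).
Only the elastic term changes: ΔPIP = ΔVt / C = (620 − 490) / 40.8 = 3.186 cmH2O.
Original PIP = 490/40.8 + 10.4×1.15 + 10 = 33.97 cmH2O; new PIP = 33.97 + (3.186) = 37.156 cmH2O.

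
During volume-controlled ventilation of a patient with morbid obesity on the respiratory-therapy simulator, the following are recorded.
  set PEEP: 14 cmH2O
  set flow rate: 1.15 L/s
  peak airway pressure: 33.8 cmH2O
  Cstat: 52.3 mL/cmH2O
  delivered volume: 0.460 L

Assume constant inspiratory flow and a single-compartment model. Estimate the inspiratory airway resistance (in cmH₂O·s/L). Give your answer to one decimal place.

Equation of motion (constant flow): PIP = Vt/C + R·V̇ + PEEP.
R·V̇ = PIP − Vt/C − PEEP = 33.8 − 460/52.3 − 14 = 33.8 − 8.795 − 14 = 11.005 cmH2O.
R = 11.005 / 1.15 = 9.57 cmH2O·s/L.

9.6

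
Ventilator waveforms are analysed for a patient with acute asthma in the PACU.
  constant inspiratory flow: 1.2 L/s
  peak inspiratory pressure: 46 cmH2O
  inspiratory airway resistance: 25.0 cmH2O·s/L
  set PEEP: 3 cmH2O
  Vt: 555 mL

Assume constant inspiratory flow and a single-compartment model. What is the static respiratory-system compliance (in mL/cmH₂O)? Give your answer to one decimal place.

42.7

Equation of motion (constant flow): PIP = Vt/C + R·V̇ + PEEP.
Vt/C = PIP − R·V̇ − PEEP = 46 − 25.0×1.2 − 3 = 46 − 30.0 − 3 = 13.0 cmH2O.
C = Vt / 13.0 = 555 / 13.0 = 42.692 mL/cmH2O.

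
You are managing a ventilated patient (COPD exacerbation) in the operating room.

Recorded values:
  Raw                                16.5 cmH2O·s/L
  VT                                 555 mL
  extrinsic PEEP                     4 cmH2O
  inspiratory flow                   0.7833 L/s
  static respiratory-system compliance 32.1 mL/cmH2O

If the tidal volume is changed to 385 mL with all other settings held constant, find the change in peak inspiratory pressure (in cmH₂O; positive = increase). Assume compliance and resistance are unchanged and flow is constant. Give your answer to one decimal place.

-5.3

PIP = Vt/C + R·V̇ + PEEP (constant-flow equation of motion).
Only the elastic term changes: ΔPIP = ΔVt / C = (385 − 555) / 32.1 = -5.296 cmH2O.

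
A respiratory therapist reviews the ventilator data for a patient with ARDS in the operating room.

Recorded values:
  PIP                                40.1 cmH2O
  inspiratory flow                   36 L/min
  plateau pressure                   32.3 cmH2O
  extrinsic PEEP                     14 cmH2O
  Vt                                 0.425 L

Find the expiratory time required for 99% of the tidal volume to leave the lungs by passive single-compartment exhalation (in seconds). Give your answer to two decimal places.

1.39

Flow: 36 L/min ÷ 60 = 0.6 L/s.
R = (PIP − Pplat)/V̇ = (40.1 − 32.3) / 0.6 = 7.8/0.6 = 13.0 cmH2O·s/L.
C = Vt/(Pplat − PEEP) = 425.0 / (32.3 − 14) = 425.0/18.3 = 23.224 mL/cmH2O.
τ = R × C = 13.0 × 0.02322 L/cmH2O = 0.3019 s.
t = −τ·ln(1 − 0.99) = −0.3019·ln(0.01) = 1.39 s.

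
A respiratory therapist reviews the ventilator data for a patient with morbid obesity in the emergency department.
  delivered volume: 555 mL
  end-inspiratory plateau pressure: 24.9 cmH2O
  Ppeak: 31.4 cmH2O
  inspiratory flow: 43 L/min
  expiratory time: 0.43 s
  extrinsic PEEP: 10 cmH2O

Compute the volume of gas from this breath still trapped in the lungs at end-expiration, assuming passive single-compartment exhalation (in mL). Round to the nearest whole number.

155

Flow: 43 L/min ÷ 60 = 0.7167 L/s.
R = (PIP − Pplat)/V̇ = (31.4 − 24.9) / 0.7167 = 6.5/0.7167 = 9.069 cmH2O·s/L.
C = Vt/(Pplat − PEEP) = 555.0 / (24.9 − 10) = 555.0/14.9 = 37.248 mL/cmH2O.
τ = R × C = 9.069 × 0.03725 L/cmH2O = 0.3378 s.
Fraction remaining = e^(−Te/τ) = e^(−0.43/0.3378) = 0.28.
Trapped volume = 555.0 × 0.28 = 155.4 mL.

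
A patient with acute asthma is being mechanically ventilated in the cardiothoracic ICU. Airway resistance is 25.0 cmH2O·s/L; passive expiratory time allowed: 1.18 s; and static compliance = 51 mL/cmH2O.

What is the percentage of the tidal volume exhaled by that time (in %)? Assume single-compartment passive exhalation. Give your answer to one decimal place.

60.4

τ = R × C = 25.0 × 51 mL/cmH2O = 25.0 × 0.051 L/cmH2O = 1.275 s.
Passive exhalation: V(t)/V₀ = e^(−t/τ) = e^(−1.18/1.275) = 0.3963.
Fraction exhaled = 1 − 0.3963 = 0.6037 → 60.37%.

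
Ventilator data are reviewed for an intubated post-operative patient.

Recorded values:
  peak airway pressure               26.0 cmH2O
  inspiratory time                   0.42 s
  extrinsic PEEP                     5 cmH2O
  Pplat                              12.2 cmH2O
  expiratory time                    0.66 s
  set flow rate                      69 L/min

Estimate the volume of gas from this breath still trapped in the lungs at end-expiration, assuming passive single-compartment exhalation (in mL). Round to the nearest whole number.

213

Flow: 69 L/min ÷ 60 = 1.15 L/s.
Vt = flow × Ti = 1.15 L/s × 0.42 s × 1000 mL/L = 483.0 mL.
R = (PIP − Pplat)/V̇ = (26.0 − 12.2) / 1.15 = 13.8/1.15 = 12.0 cmH2O·s/L.
C = Vt/(Pplat − PEEP) = 483.0 / (12.2 − 5) = 483.0/7.2 = 67.083 mL/cmH2O.
τ = R × C = 12.0 × 0.06708 L/cmH2O = 0.805 s.
Fraction remaining = e^(−Te/τ) = e^(−0.66/0.805) = 0.4405.
Trapped volume = 483.0 × 0.4405 = 212.76 mL.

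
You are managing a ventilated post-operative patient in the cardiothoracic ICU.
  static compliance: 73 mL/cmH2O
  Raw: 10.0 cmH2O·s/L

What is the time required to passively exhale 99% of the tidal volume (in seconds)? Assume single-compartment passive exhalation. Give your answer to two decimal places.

3.36

τ = R × C = 10.0 × 73 mL/cmH2O = 10.0 × 0.073 L/cmH2O = 0.73 s.
Exhaled fraction f = 1 − e^(−t/τ) → t = −τ·ln(1 − f) = −0.73·ln(0.01) = 3.362 s.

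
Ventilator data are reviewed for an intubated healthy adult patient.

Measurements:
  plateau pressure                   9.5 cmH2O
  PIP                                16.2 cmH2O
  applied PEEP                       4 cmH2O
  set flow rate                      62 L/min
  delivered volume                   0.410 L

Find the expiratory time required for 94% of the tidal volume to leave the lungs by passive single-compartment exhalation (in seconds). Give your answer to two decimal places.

1.36

Flow: 62 L/min ÷ 60 = 1.0333 L/s.
R = (PIP − Pplat)/V̇ = (16.2 − 9.5) / 1.0333 = 6.7/1.0333 = 6.484 cmH2O·s/L.
C = Vt/(Pplat − PEEP) = 410.0 / (9.5 − 4) = 410.0/5.5 = 74.545 mL/cmH2O.
τ = R × C = 6.484 × 0.07455 L/cmH2O = 0.4834 s.
t = −τ·ln(1 − 0.94) = −0.4834·ln(0.06) = 1.36 s.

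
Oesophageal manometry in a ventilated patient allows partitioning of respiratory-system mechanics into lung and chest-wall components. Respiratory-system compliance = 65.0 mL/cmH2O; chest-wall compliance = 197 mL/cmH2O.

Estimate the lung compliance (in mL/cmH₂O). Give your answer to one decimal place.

1/CL = 1/Crs − 1/Ccw.
1/CL = 1/65.0 − 1/197 = 0.01031.
CL = 96.993 mL/cmH2O.

97.0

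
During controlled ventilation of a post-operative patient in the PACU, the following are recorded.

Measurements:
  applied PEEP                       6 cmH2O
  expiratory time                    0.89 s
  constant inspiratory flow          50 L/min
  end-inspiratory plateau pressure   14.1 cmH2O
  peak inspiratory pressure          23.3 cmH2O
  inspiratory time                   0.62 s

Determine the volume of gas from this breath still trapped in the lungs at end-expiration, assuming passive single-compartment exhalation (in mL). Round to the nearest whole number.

146

Flow: 50 L/min ÷ 60 = 0.8333 L/s.
Vt = flow × Ti = 0.8333 L/s × 0.62 s × 1000 mL/L = 516.65 mL.
R = (PIP − Pplat)/V̇ = (23.3 − 14.1) / 0.8333 = 9.2/0.8333 = 11.04 cmH2O·s/L.
C = Vt/(Pplat − PEEP) = 516.65 / (14.1 − 6) = 516.65/8.1 = 63.784 mL/cmH2O.
τ = R × C = 11.04 × 0.06378 L/cmH2O = 0.7041 s.
Fraction remaining = e^(−Te/τ) = e^(−0.89/0.7041) = 0.2825.
Trapped volume = 516.65 × 0.2825 = 145.95 mL.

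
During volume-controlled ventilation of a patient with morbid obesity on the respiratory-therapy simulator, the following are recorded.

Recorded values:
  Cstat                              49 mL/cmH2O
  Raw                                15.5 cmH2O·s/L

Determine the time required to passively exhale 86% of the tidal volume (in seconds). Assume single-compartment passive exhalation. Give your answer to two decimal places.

τ = R × C = 15.5 × 49 mL/cmH2O = 15.5 × 0.049 L/cmH2O = 0.7595 s.
Exhaled fraction f = 1 − e^(−t/τ) → t = −τ·ln(1 − f) = −0.7595·ln(0.14) = 1.493 s.

1.49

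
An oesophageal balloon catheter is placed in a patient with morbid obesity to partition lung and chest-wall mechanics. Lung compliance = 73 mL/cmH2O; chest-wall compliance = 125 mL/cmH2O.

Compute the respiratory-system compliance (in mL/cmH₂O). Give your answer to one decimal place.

46.1

Lung and chest wall are elastances in series: 1/Crs = 1/CL + 1/Ccw.
1/Crs = 1/73 + 1/125 = 0.0217.
Crs = 46.083 mL/cmH2O.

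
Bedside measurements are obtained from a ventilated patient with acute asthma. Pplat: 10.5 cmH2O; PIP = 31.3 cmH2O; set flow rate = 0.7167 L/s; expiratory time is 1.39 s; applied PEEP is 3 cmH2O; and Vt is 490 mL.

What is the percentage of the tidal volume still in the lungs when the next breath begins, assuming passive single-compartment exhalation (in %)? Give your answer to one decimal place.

R = (PIP − Pplat)/V̇ = (31.3 − 10.5) / 0.7167 = 20.8/0.7167 = 29.022 cmH2O·s/L.
C = Vt/(Pplat − PEEP) = 490.0 / (10.5 − 3) = 490.0/7.5 = 65.333 mL/cmH2O.
τ = R × C = 29.022 × 0.06533 L/cmH2O = 1.896 s.
Fraction remaining at end-expiration = e^(−Te/τ) = e^(−1.39/1.896) = 0.4804 → 48.04%.

48.0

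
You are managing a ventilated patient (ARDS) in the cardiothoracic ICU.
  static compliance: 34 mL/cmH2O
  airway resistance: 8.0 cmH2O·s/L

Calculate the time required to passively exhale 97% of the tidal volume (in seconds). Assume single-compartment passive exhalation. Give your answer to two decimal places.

τ = R × C = 8.0 × 34 mL/cmH2O = 8.0 × 0.034 L/cmH2O = 0.272 s.
Exhaled fraction f = 1 − e^(−t/τ) → t = −τ·ln(1 − f) = −0.272·ln(0.03) = 0.9538 s.

0.95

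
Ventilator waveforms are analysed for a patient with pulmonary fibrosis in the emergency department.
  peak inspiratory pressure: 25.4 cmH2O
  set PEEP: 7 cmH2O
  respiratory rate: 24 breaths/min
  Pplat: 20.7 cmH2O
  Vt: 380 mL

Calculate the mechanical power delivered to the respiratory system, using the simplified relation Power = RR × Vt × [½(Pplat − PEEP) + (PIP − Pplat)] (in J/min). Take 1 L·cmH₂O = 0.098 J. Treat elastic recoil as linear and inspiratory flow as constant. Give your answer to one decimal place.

Per-breath work = Vt × [½(Pplat−PEEP) + (PIP−Pplat)] = 0.380 × [0.5×13.7 + 4.7] = 0.380 × 11.55 = 4.389 L·cmH2O.
Power = 24 × 4.389 = 105.34 L·cmH2O/min.
× 0.098 J/(L·cmH2O) → 10.323 J/min.

10.3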